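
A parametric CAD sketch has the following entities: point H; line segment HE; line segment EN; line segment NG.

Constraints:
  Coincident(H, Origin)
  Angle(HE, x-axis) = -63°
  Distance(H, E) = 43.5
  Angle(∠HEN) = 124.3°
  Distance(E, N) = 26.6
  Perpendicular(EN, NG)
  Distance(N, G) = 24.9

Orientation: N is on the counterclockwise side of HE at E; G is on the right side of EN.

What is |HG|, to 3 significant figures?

79.5

∠HEN = 124.3°, so EN runs at -63.0° + (180° − 124.3°) = -7.30° from the x-axis; with |EN| = 26.6, N = E + 26.6·(cos -7.30°, sin -7.30°) = (46.1, -42.1). EN is perpendicular to NG; with |NG| = 24.9 on the right of EN, G = N + 24.9·(-0.127, -0.992) = (43.0, -66.8). Then |HG| = |G − H| = 79.5.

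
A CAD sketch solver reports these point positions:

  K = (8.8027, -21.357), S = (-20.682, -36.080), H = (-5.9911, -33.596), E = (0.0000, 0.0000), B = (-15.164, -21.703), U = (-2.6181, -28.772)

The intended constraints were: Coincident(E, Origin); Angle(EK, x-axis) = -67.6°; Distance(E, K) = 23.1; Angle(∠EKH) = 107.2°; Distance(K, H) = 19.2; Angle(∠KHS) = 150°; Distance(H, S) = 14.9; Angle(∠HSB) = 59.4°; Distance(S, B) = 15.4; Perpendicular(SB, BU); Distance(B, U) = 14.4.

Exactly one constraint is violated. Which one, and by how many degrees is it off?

Perpendicular(SB, BU) — off by 8.40°.

E = (0.00, 0.00) ✓; EK at -67.60° ✓; |EK| = 23.10 ✓; ∠EKH = 107.2° ✓; |KH| = 19.20 ✓; ∠KHS = 150.0° ✓; |HS| = 14.90 ✓; ∠HSB = 59.41° ✓; |SB| = 15.40 ✓; ∠(SB, BU) = 98.40° ✗; |BU| = 14.40 ✓.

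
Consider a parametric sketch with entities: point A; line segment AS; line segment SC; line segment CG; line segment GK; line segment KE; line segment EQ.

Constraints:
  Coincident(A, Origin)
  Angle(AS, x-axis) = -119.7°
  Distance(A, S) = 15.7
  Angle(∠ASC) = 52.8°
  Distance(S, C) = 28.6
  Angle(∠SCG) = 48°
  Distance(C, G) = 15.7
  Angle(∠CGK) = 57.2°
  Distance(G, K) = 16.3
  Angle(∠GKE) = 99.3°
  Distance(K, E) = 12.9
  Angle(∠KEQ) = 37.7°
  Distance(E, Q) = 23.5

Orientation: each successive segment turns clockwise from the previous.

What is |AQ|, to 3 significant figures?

5.23

A is at the origin; AS runs at -119.7° with length 15.7, so S = (-7.78, -13.6). ∠ASC = 52.8° gives SC at 113° from the x-axis; with |SC| = 28.6, C = (-19.0, 12.7). ∠SCG = 48.0° gives CG at -18.9° from the x-axis; with |CG| = 15.7, G = (-4.15, 7.58). ∠CGK = 57.2° gives GK at -142° from the x-axis; with |GK| = 16.3, K = (-16.9, -2.52). ∠GKE = 99.3° gives KE at 138° from the x-axis; with |KE| = 12.9, E = (-26.5, 6.18). ∠KEQ = 37.7° gives EQ at -4.70° from the x-axis; with |EQ| = 23.5, Q = (-3.04, 4.25). Then |AQ| = |Q − A| = 5.23.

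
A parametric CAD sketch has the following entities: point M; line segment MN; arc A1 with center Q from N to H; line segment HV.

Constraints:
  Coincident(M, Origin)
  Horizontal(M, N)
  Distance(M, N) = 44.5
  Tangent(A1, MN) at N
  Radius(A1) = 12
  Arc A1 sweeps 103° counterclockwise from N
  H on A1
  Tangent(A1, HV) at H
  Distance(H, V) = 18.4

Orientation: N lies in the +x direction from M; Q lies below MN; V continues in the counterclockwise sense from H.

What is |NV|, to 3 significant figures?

33.5

M is at the origin; MN is horizontal with |MN| = 44.5 and N on the +x side, so N = (44.5, 0.00). The tangent condition forces QN to be normal to MN, so Q = N + (0, -12) = (44.5, -12.0). On A1, N sits at bearing 90° from Q; a 103° counterclockwise sweep puts H at bearing 193°, so H = Q + 12.0·(cos 193°, sin 193°) = (32.8, -14.7). The tangent condition forces QH to be normal to HV, so HV runs along (−sin 193°, cos 193°); with |HV| = 18.4, V = (36.9, -32.6). Then |NV| = |V − N| = 33.5.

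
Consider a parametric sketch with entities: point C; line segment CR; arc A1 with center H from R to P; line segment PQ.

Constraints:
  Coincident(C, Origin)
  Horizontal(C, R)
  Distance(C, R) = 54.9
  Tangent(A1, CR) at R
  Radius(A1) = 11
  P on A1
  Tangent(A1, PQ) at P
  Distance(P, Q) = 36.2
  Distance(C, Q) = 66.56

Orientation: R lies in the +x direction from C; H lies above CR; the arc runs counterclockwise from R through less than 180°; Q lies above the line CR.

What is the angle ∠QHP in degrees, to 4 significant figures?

73.10°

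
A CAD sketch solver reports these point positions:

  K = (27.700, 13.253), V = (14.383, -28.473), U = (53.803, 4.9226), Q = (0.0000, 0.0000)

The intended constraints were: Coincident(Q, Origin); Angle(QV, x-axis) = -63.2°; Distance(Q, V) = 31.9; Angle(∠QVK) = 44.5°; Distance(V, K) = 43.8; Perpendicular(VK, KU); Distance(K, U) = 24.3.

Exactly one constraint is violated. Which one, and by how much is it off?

Distance(K, U) = 24.3 — off by 3.10.

Q = (0.00, 0.00) ✓; QV at -63.20° ✓; |QV| = 31.90 ✓; ∠QVK = 44.50° ✓; |VK| = 43.80 ✓; ∠(VK, KU) = 90.00° ✓; |KU| = 27.40 ✗.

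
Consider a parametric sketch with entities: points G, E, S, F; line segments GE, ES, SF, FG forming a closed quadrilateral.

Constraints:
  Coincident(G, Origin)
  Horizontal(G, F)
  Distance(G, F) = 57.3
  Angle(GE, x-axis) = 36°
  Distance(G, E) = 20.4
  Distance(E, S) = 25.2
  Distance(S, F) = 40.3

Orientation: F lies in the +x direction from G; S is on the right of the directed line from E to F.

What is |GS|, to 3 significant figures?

23.2

Checks: |ES| = 25.20 ✓; |SF| = 40.30 ✓.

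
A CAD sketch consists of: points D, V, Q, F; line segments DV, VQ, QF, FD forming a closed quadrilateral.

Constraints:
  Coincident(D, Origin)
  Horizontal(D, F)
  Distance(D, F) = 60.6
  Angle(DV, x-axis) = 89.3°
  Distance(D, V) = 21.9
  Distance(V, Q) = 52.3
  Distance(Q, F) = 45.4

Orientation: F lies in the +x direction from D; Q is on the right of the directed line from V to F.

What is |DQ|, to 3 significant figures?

34.1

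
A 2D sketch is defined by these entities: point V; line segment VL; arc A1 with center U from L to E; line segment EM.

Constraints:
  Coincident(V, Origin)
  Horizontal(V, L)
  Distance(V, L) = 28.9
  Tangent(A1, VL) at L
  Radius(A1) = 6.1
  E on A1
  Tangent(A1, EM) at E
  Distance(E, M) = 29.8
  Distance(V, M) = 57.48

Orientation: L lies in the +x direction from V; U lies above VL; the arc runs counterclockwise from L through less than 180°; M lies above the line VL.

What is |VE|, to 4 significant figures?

34.10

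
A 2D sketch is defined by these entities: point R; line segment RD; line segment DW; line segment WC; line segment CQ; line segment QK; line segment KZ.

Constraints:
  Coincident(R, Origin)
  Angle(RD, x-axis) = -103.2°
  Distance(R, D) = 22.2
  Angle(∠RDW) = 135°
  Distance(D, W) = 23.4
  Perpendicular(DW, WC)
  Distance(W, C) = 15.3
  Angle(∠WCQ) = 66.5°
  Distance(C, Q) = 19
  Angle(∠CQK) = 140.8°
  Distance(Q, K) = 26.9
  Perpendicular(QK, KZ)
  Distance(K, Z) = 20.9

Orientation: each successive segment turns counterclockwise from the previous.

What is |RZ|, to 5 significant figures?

49.981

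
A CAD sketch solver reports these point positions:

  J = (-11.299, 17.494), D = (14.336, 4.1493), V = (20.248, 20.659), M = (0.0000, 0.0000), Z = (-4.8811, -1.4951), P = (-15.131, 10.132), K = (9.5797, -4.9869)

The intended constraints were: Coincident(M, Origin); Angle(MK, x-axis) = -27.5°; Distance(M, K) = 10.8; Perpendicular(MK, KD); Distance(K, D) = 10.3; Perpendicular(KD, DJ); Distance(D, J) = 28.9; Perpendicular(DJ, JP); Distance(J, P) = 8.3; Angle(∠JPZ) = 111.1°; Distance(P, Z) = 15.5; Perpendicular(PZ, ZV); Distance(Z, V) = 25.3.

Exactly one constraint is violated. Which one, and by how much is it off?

Distance(Z, V) = 25.3 — off by 8.20.

M = (0.00, 0.00) ✓; MK at -27.50° ✓; |MK| = 10.80 ✓; ∠(MK, KD) = 90.00° ✓; |KD| = 10.30 ✓; ∠(KD, DJ) = 90.00° ✓; |DJ| = 28.90 ✓; ∠(DJ, JP) = 90.00° ✓; |JP| = 8.300 ✓; ∠JPZ = 111.1° ✓; |PZ| = 15.50 ✓; ∠(PZ, ZV) = 90.00° ✓; |ZV| = 33.50 ✗.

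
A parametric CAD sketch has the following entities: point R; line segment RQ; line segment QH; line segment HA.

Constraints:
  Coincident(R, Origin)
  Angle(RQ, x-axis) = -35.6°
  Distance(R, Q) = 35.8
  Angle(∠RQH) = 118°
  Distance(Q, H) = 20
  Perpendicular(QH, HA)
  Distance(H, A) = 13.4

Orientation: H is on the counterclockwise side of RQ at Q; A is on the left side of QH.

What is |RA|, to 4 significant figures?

41.07

R is at the origin; RQ runs at -35.6° with length 35.8, so Q = 35.8·(cos -35.6°, sin -35.6°) = (29.11, -20.84). ∠RQH = 118.0°, so QH runs at -35.6° + (180° − 118.0°) = 26.40° from the x-axis; with |QH| = 20.0, H = Q + 20.0·(cos 26.40°, sin 26.40°) = (47.02, -11.95). QH is perpendicular to HA; with |HA| = 13.4 on the left of QH, A = H + 13.4·(-0.4446, 0.8957) = (41.07, 0.05524). Then |RA| = |A − R| = 41.07.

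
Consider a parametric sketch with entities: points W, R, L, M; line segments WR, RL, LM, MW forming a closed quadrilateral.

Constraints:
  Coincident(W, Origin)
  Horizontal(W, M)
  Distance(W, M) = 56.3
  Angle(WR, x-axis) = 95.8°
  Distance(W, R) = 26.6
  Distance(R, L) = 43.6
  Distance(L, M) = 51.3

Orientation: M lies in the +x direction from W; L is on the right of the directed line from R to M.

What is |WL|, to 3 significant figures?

17.6

Checks: |RL| = 43.60 ✓; |LM| = 51.30 ✓.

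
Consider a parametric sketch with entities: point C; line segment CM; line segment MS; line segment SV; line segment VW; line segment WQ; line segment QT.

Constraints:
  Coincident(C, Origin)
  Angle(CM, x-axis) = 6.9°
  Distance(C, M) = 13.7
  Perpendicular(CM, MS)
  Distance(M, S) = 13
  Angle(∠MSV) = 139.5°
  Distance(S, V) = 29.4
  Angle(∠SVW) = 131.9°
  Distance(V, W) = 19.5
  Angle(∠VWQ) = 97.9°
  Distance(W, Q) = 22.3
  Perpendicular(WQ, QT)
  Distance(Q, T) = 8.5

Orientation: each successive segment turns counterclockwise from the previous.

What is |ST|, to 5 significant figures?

33.808

C is at the origin; CM runs at 6.9° with length 13.7, so M = (13.601, 1.6459). CM is perpendicular to MS, so MS runs at 96.900°; with |MS| = 13.0, S = (12.039, 14.552). ∠MSV = 139.5° gives SV at 137.40° from the x-axis; with |SV| = 29.4, V = (-9.6023, 34.452). ∠SVW = 131.9° gives VW at -174.50° from the x-axis; with |VW| = 19.5, W = (-29.012, 32.583). ∠VWQ = 97.9° gives WQ at -92.400° from the x-axis; with |WQ| = 22.3, Q = (-29.946, 10.302). WQ is perpendicular to QT, so QT runs at -2.4000°; with |QT| = 8.5, T = (-21.454, 9.9465). Then |ST| = |T − S| = 33.808.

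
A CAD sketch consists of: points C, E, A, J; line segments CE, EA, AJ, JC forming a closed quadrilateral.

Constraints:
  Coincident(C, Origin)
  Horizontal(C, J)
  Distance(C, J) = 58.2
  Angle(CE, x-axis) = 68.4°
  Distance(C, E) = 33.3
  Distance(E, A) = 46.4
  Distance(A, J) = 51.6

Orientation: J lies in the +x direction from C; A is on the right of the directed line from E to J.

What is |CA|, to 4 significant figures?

17.73

Checks: CE at 68.40° ✓; |EA| = 46.40 ✓; |AJ| = 51.60 ✓.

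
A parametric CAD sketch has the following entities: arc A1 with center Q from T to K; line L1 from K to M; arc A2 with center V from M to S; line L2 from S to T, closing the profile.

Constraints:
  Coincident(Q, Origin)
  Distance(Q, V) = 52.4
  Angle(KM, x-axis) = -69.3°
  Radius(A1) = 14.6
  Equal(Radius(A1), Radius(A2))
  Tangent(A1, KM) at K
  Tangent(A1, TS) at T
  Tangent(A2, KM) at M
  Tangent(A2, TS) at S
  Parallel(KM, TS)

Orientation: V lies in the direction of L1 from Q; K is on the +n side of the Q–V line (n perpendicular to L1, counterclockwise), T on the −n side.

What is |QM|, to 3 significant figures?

54.4

Tangency of A1 to both parallel lines with radius 14.6 puts K and T at Q ± 14.6·n: K = (13.7, 5.16), T = (-13.7, -5.16). Equal radii place M and S the same way about V: M = V + 14.6·n = (32.2, -43.9), S = V − 14.6·n = (4.86, -54.2). Then |QM| = |M − Q| = 54.4.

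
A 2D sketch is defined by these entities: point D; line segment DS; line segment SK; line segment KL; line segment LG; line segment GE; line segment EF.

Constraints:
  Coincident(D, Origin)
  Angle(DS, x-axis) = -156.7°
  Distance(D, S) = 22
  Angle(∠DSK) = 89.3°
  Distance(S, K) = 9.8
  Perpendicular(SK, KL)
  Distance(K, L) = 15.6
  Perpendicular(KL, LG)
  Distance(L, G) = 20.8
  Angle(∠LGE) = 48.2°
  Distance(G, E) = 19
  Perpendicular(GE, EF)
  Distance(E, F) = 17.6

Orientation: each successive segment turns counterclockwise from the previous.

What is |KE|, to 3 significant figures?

8.26

D is at the origin; DS runs at -156.7° with length 22.0, so S = (-20.2, -8.70). ∠DSK = 89.3° gives SK at -66.0° from the x-axis; with |SK| = 9.8, K = (-16.2, -17.7). The perpendicularity gives KL at right angles to SK, so KL runs at 24.0°; with |KL| = 15.6, L = (-1.97, -11.3). KL ⟂ LG, so LG runs at 114°; with |LG| = 20.8, G = (-10.4, 7.69). ∠LGE = 48.2° gives GE at -114° from the x-axis; with |GE| = 19.0, E = (-18.2, -9.64). Then |KE| = |E − K| = 8.26.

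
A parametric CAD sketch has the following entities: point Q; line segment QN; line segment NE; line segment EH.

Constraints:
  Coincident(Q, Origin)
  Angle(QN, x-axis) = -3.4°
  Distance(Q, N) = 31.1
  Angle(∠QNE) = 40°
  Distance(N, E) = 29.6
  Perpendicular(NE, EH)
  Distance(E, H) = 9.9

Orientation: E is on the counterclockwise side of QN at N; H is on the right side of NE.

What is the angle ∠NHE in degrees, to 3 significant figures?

71.5°

Q is at the origin; QN runs at -3.4° with length 31.1, so N = 31.1·(cos -3.4°, sin -3.4°) = (31.0, -1.84). ∠QNE = 40.0°, so NE runs at -3.4° + (180° − 40.0°) = 137° from the x-axis; with |NE| = 29.6, E = N + 29.6·(cos 137°, sin 137°) = (9.54, 18.5). NE is perpendicular to EH; with |EH| = 9.9 on the right of NE, H = E + 9.9·(0.687, 0.727) = (16.3, 25.7). Then cos ∠NHE = HN·HE / (|HN||HE|), giving 71.5°.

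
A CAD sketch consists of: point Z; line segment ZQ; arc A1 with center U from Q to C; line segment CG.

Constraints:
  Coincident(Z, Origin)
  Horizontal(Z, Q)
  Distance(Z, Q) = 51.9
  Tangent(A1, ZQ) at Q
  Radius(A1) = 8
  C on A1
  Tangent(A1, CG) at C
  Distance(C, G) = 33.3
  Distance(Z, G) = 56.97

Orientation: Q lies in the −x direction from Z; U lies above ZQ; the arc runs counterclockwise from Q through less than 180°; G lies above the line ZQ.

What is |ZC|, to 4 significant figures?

44.52

Z is at the origin; Z and Q share the same y with |ZQ| = 51.9 and Q on the −x side, so Q = (-51.90, 0.000). Tangency of A1 to ZQ means the radius UQ is perpendicular to ZQ, so U = Q + (0, 8) = (-51.90, 8.000). Since UC ⟂ CG (tangency), |UG| = √(8.0² + 33.3²) = 34.25 regardless of where C sits on A1. So G lies on both circle(Z, 56.97) and circle(U, 34.25); the above-ZQ intersection is G = (-40.33, 40.23). C is the foot of the tangent from G: C = (-43.95, 7.132).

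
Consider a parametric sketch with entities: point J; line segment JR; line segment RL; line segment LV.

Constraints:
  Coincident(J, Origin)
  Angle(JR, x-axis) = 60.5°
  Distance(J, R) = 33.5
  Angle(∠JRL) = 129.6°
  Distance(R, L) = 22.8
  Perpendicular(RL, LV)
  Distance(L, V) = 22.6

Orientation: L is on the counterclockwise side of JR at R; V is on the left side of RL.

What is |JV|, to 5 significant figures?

44.270

J is at the origin; JR runs at 60.5° with length 33.5, so R = 33.5·(cos 60.5°, sin 60.5°) = (16.496, 29.157). ∠JRL = 129.6°, so RL runs at 60.5° + (180° − 129.6°) = 110.90° from the x-axis; with |RL| = 22.8, L = R + 22.8·(cos 110.90°, sin 110.90°) = (8.3626, 50.457). The perpendicularity gives LV at right angles to RL; with |LV| = 22.6 on the left of RL, V = L + 22.6·(-0.93420, -0.35674) = (-12.750, 42.394). Then |JV| = |V − J| = 44.270.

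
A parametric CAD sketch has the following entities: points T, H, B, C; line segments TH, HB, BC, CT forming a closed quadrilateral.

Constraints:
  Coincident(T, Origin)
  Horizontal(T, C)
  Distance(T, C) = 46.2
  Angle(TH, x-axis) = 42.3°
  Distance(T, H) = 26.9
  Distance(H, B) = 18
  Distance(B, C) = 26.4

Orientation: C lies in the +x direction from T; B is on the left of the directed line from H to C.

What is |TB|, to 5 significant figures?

44.173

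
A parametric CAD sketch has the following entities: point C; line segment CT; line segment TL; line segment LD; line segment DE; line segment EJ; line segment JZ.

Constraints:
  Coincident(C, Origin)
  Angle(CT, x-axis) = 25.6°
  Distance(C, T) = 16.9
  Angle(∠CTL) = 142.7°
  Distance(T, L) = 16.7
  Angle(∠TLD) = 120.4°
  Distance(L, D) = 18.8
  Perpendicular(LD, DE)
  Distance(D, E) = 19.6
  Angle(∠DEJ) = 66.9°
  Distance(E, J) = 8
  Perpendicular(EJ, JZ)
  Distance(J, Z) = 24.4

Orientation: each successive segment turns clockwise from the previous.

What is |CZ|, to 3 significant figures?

46.2

C is at the origin; CT runs at 25.6° with length 16.9, so T = (15.2, 7.30). ∠CTL = 142.7° gives TL at -11.7° from the x-axis; with |TL| = 16.7, L = (31.6, 3.92). ∠TLD = 120.4° gives LD at -71.3° from the x-axis; with |LD| = 18.8, D = (37.6, -13.9). LD is perpendicular to DE, so DE runs at -161°; with |DE| = 19.6, E = (19.1, -20.2). ∠DEJ = 66.9° gives EJ at 85.6° from the x-axis; with |EJ| = 8.0, J = (19.7, -12.2). The perpendicularity gives JZ at right angles to EJ, so JZ runs at -4.40°; with |JZ| = 24.4, Z = (44.0, -14.1). Then |CZ| = |Z − C| = 46.2.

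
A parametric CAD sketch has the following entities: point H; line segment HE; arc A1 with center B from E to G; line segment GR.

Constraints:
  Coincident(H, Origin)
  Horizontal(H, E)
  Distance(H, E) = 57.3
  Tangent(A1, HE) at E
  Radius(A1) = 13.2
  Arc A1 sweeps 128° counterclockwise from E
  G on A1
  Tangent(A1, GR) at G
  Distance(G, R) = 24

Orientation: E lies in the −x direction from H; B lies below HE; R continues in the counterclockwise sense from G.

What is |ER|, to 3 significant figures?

40.5

H is at the origin; HE is horizontal with |HE| = 57.3 and E on the −x side, so E = (-57.3, 0.00). Tangency of A1 to HE means the radius BE is perpendicular to HE, so B = E + (0, -13.2) = (-57.3, -13.2). On A1, E sits at bearing 90° from B; a 128° counterclockwise sweep puts G at bearing 218°, so G = B + 13.2·(cos 218°, sin 218°) = (-67.7, -21.3). Tangency of A1 to GR means the radius BG is perpendicular to GR, so GR runs along (−sin 218°, cos 218°); with |GR| = 24.0, R = (-52.9, -40.2). Then |ER| = |R − E| = 40.5.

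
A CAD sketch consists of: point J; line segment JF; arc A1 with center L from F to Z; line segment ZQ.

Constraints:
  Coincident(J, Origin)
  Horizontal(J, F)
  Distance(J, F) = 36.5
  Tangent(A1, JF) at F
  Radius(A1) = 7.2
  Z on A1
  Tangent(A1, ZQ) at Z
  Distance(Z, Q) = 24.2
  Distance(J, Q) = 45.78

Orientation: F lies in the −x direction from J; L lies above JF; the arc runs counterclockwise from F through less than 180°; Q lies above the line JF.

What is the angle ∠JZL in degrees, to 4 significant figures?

156.8°

J is at the origin; J and F share the same y with |JF| = 36.5 and F on the −x side, so F = (-36.50, 0.000). A1 meets JF tangentially, so LF is at right angles to JF, so L = F + (0, 7.2) = (-36.50, 7.200). Since LZ ⟂ ZQ (tangency), |LQ| = √(7.2² + 24.2²) = 25.25 regardless of where Z sits on A1. So Q lies on both circle(J, 45.78) and circle(L, 25.25); the above-JF intersection is Q = (-32.60, 32.14). Z is the foot of the tangent from Q: Z = (-29.36, 8.162).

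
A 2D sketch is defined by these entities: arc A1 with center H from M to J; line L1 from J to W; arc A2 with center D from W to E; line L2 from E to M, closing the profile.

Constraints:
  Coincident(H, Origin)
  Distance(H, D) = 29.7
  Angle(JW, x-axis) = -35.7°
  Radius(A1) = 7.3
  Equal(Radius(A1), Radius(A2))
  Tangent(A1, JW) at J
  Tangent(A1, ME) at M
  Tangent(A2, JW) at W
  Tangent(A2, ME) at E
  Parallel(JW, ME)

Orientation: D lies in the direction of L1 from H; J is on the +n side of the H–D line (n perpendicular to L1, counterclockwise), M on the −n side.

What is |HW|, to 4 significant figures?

30.58

Tangency of A1 to both parallel lines with radius 7.3 puts J and M at H ± 7.3·n: J = (4.260, 5.928), M = (-4.260, -5.928). Equal radii place W and E the same way about D: W = D + 7.3·n = (28.38, -11.40), E = D − 7.3·n = (19.86, -23.26). Then |HW| = |W − H| = 30.58.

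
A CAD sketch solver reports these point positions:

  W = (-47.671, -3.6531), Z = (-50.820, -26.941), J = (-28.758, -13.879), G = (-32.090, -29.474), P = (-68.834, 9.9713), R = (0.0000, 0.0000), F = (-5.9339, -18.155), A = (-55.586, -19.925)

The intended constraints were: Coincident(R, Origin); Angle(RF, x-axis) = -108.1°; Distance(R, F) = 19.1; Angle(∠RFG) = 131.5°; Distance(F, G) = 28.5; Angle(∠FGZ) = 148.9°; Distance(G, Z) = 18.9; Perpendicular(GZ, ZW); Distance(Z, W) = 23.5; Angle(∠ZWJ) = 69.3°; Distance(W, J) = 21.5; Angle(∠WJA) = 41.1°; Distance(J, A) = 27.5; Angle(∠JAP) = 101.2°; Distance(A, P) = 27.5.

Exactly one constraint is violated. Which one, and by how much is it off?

Distance(A, P) = 27.5 — off by 5.20.

R = (0.00, 0.00) ✓; RF at -108.1° ✓; |RF| = 19.10 ✓; ∠RFG = 131.5° ✓; |FG| = 28.50 ✓; ∠FGZ = 148.9° ✓; |GZ| = 18.90 ✓; ∠(GZ, ZW) = 90.00° ✓; |ZW| = 23.50 ✓; ∠ZWJ = 69.30° ✓; |WJ| = 21.50 ✓; ∠WJA = 41.10° ✓; |JA| = 27.50 ✓; ∠JAP = 101.2° ✓; |AP| = 32.70 ✗.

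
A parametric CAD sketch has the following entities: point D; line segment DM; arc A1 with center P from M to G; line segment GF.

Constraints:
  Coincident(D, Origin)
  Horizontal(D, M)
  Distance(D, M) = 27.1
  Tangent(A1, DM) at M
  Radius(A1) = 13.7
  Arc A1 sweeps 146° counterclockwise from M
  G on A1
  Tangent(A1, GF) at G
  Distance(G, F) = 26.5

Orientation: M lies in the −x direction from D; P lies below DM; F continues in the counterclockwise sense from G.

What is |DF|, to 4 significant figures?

41.88

D is at the origin; D and M share the same y with |DM| = 27.1 and M on the −x side, so M = (-27.10, 0.000). A1 meets DM tangentially, so PM is at right angles to DM, so P = M + (0, -13.7) = (-27.10, -13.70). On A1, M sits at bearing 90° from P; a 146° counterclockwise sweep puts G at bearing 236°, so G = P + 13.7·(cos 236°, sin 236°) = (-34.76, -25.06). Since A1 is tangent to GF there, PG ⟂ GF, so GF runs along (−sin 236°, cos 236°); with |GF| = 26.5, F = (-12.79, -39.88). Then |DF| = |F − D| = 41.88.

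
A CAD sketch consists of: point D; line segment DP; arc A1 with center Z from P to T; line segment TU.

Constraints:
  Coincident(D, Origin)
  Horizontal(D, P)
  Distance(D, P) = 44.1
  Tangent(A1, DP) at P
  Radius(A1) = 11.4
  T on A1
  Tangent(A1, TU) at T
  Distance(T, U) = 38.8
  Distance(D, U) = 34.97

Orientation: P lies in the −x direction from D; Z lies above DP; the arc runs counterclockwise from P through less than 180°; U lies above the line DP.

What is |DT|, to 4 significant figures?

35.67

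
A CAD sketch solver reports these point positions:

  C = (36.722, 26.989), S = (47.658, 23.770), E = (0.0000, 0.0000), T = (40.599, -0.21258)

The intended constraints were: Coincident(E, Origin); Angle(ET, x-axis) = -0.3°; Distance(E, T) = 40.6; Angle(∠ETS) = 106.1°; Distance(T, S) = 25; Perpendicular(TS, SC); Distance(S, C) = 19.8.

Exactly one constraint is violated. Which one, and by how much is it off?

Distance(S, C) = 19.8 — off by 8.40.

E = (0.00, 0.00) ✓; ET at -0.3000° ✓; |ET| = 40.60 ✓; ∠ETS = 106.1° ✓; |TS| = 25.00 ✓; ∠(TS, SC) = 90.00° ✓; |SC| = 11.40 ✗.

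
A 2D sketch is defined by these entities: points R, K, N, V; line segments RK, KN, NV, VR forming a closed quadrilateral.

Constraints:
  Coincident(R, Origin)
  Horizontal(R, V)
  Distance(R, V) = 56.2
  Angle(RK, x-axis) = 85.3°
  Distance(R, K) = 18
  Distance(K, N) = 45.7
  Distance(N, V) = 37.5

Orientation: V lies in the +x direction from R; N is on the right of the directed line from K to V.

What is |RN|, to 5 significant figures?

32.883

Checks: |KN| = 45.70 ✓; |NV| = 37.50 ✓.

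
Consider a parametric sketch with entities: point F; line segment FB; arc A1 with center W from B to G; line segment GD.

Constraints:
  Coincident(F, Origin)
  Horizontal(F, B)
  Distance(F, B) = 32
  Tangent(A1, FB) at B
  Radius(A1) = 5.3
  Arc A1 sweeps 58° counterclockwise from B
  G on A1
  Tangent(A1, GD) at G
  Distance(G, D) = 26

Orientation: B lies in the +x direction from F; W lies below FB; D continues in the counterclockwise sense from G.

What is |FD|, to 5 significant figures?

28.119

F is at the origin; F and B share the same y with |FB| = 32.0 and B on the +x side, so B = (32.000, 0.0000). A1 meets FB tangentially, so WB is at right angles to FB, so W = B + (0, -5.3) = (32.000, -5.3000). On A1, B sits at bearing 90° from W; a 58° counterclockwise sweep puts G at bearing 148°, so G = W + 5.3·(cos 148°, sin 148°) = (27.505, -2.4914). Tangency of A1 to GD means the radius WG is perpendicular to GD, so GD runs along (−sin 148°, cos 148°); with |GD| = 26.0, D = (13.727, -24.541). Then |FD| = |D − F| = 28.119.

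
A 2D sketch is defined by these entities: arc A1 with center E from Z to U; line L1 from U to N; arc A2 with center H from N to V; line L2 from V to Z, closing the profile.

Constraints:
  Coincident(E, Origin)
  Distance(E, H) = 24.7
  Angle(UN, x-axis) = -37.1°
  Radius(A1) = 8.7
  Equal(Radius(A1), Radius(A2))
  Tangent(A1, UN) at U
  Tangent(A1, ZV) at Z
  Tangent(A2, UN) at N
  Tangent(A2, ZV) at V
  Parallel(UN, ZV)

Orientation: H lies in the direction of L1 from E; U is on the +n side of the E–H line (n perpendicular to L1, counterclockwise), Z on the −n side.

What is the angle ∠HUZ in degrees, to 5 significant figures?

70.596°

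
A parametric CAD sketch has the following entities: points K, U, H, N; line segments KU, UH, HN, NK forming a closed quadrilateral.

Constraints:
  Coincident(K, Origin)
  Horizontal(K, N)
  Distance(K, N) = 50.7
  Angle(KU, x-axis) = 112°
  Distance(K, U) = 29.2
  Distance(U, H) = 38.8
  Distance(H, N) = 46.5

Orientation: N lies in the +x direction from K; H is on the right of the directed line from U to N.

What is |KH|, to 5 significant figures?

9.6846

K is at the origin; K and N share the same y with |KN| = 50.7 and N in +x, so N = (50.7, 0). KU runs at 112.0° with |KU| = 29.2, so U = (-10.939, 27.074). H is determined by |UH| = 38.8 and |HN| = 46.5 together: it lies at the intersection of circle(U, 38.8) and circle(N, 46.5). With |UN| = 67.322, the foot of the radical line on UN is 28.783 from U and the perpendicular offset is √(38.8² − 28.783²) = 26.019. Taking the right-of-UN solution: H = (4.9510, -8.3235).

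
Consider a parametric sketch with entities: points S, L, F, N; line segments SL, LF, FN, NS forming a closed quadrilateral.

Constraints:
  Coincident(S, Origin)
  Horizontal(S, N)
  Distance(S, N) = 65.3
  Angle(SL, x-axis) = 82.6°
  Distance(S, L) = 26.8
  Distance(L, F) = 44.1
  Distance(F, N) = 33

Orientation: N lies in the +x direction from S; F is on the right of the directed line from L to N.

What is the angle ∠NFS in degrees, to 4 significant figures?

158.3°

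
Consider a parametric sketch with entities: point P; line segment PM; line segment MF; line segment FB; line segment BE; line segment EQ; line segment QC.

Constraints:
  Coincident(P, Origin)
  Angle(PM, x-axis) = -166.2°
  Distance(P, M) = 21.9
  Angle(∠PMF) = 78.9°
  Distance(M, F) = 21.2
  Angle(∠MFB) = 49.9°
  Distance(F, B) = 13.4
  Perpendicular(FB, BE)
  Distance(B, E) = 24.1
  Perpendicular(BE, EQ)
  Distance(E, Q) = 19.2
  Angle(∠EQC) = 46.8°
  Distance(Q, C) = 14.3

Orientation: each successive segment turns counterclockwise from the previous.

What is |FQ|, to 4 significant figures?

24.79

P is at the origin; PM runs at -166.2° with length 21.9, so M = (-21.27, -5.224). ∠PMF = 78.9° gives MF at -65.10° from the x-axis; with |MF| = 21.2, F = (-12.34, -24.45). ∠MFB = 49.9° gives FB at 65.00° from the x-axis; with |FB| = 13.4, B = (-6.679, -12.31). FB is perpendicular to BE, so BE runs at 155.0°; with |BE| = 24.1, E = (-28.52, -2.124). The perpendicularity gives EQ at right angles to BE, so EQ runs at -115.0°; with |EQ| = 19.2, Q = (-36.64, -19.52). Then |FQ| = |Q − F| = 24.79.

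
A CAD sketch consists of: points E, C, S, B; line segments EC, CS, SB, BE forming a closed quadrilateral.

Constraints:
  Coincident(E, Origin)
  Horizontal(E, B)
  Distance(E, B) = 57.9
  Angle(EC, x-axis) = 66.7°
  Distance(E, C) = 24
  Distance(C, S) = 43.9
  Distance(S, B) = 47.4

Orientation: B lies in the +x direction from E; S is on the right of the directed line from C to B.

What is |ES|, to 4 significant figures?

26.52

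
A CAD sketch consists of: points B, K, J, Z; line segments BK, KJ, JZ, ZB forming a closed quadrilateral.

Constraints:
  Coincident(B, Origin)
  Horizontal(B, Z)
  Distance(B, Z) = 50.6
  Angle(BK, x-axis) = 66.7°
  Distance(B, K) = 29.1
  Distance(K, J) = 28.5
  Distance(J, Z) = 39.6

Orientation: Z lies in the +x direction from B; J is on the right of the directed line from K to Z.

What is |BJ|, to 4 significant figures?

11.18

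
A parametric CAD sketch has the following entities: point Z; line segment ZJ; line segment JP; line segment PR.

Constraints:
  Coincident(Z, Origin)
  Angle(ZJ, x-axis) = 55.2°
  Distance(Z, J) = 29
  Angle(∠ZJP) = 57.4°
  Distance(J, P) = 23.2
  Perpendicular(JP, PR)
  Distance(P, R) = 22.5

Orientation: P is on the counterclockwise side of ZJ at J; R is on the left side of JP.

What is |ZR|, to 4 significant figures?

7.818

Z is at the origin; ZJ runs at 55.2° with length 29.0, so J = 29.0·(cos 55.2°, sin 55.2°) = (16.55, 23.81). ∠ZJP = 57.4°, so JP runs at 55.2° + (180° − 57.4°) = 177.8° from the x-axis; with |JP| = 23.2, P = J + 23.2·(cos 177.8°, sin 177.8°) = (-6.632, 24.70). JP ⟂ PR; with |PR| = 22.5 on the left of JP, R = P + 22.5·(-0.03839, -0.9993) = (-7.496, 2.221). Then |ZR| = |R − Z| = 7.818.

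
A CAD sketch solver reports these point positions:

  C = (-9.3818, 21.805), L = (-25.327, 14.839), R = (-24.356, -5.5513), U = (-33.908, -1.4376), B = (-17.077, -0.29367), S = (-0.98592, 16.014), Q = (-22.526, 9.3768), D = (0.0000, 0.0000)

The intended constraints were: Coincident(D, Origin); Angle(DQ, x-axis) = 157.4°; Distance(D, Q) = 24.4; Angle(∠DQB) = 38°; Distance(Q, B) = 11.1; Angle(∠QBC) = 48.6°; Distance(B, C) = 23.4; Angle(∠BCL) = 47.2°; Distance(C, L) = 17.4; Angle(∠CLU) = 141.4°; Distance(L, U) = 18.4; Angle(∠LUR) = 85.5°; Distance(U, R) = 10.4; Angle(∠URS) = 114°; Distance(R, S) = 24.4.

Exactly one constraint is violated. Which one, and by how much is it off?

Distance(R, S) = 24.4 — off by 7.40.

D = (0.00, 0.00) ✓; DQ at 157.4° ✓; |DQ| = 24.40 ✓; ∠DQB = 38.00° ✓; |QB| = 11.10 ✓; ∠QBC = 48.60° ✓; |BC| = 23.40 ✓; ∠BCL = 47.20° ✓; |CL| = 17.40 ✓; ∠CLU = 141.4° ✓; |LU| = 18.40 ✓; ∠LUR = 85.50° ✓; |UR| = 10.40 ✓; ∠URS = 114.0° ✓; |RS| = 31.80 ✗.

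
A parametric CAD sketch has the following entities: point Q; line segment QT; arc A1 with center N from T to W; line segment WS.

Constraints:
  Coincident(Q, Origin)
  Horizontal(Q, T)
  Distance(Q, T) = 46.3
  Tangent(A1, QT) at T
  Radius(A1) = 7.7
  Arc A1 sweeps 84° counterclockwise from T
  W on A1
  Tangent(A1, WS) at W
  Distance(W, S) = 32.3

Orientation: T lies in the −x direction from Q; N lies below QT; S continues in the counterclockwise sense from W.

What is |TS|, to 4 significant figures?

40.55

On A1, T sits at bearing 90° from N; an 84° counterclockwise sweep puts W at bearing 174°, so W = N + 7.7·(cos 174°, sin 174°) = (-53.96, -6.895). A1 meets WS tangentially, so NW is at right angles to WS, so WS runs along (−sin 174°, cos 174°); with |WS| = 32.3, S = (-57.33, -39.02). Then |TS| = |S − T| = 40.55.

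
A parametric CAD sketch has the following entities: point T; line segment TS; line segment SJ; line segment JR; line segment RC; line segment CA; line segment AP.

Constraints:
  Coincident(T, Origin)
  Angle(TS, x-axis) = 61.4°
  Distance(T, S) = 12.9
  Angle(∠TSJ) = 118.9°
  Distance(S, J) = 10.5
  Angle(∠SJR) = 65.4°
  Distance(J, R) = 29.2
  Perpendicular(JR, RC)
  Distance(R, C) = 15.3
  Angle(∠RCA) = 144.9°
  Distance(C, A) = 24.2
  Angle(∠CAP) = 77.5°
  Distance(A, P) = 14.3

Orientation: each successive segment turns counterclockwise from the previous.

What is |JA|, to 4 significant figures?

38.28

JR is perpendicular to RC, so RC runs at -32.90°; with |RC| = 15.3, C = (-2.481, -12.65). ∠RCA = 144.9° gives CA at 2.200° from the x-axis; with |CA| = 24.2, A = (21.70, -11.72). Then |JA| = |A − J| = 38.28.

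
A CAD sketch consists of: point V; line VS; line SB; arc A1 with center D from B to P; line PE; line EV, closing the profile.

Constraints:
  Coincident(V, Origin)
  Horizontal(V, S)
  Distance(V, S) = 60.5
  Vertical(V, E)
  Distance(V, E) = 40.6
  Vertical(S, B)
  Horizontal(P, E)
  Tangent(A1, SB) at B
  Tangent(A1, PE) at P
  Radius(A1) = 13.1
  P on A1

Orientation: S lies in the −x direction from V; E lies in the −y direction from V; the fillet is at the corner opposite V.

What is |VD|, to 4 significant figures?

54.80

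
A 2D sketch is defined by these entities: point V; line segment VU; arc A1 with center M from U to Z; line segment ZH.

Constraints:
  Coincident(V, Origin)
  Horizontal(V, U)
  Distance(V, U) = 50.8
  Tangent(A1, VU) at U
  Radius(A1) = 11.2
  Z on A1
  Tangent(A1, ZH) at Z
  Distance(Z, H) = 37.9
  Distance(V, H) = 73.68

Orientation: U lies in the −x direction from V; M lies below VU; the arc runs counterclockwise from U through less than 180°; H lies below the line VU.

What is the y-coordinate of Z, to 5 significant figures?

-13.624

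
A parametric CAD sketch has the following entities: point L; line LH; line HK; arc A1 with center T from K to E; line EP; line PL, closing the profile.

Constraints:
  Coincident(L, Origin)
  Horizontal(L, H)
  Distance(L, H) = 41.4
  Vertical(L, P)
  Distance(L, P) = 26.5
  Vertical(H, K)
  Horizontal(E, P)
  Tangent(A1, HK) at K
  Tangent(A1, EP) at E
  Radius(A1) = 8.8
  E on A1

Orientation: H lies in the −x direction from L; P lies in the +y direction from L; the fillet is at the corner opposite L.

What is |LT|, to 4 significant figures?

37.10

L and P share the same x with |LP| = 26.5 and P on the +y side, so P = (0.000, 26.50). The virtual corner opposite L is at (-41.40, 26.50). The tangent condition forces TK to be normal to HK and A1 meets EP tangentially, so TE is at right angles to EP, with radius 8.8, so the center T sits 8.8 in from both sides at T = (-32.60, 17.70). Then |LT| = |T − L| = 37.10.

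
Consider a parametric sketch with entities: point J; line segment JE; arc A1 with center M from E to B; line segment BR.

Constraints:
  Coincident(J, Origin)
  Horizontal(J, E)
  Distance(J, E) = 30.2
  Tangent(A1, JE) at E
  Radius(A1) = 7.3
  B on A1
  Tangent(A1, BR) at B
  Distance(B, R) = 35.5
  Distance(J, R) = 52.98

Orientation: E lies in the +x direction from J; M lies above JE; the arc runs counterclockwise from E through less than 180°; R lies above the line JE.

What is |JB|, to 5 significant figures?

38.366

J is at the origin; J and E share the same y with |JE| = 30.2 and E on the +x side, so E = (30.200, 0.0000). Tangency of A1 to JE means the radius ME is perpendicular to JE, so M = E + (0, 7.3) = (30.200, 7.3000). Since MB ⟂ BR (tangency), |MR| = √(7.3² + 35.5²) = 36.243 regardless of where B sits on A1. So R lies on both circle(J, 52.98) and circle(M, 36.243); the above-JE intersection is R = (30.181, 43.543). B is the foot of the tangent from R: B = (37.350, 8.7741).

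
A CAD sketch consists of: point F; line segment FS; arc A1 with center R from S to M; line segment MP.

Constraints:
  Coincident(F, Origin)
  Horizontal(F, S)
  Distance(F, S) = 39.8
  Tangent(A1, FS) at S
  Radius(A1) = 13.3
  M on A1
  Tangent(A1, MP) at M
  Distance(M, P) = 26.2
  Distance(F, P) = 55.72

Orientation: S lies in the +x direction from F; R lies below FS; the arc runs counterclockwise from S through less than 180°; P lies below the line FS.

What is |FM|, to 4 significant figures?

32.56

F is at the origin; FS is horizontal with |FS| = 39.8 and S on the +x side, so S = (39.80, 0.000). Tangency of A1 to FS means the radius RS is perpendicular to FS, so R = S + (0, -13.3) = (39.80, -13.30). Since RM ⟂ MP (tangency), |RP| = √(13.3² + 26.2²) = 29.38 regardless of where M sits on A1. So P lies on both circle(F, 55.72) and circle(R, 29.38); the below-FS intersection is P = (36.10, -42.45). M is the foot of the tangent from P: M = (27.28, -17.78).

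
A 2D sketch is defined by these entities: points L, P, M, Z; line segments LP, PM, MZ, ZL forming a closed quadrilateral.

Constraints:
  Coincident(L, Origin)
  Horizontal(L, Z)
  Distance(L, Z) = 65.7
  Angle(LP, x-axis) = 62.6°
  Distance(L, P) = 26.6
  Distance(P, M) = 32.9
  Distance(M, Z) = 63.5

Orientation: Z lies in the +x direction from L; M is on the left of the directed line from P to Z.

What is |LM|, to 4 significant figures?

59.47

L is at the origin; L and Z share the same y with |LZ| = 65.7 and Z in +x, so Z = (65.7, 0). LP runs at 62.6° with |LP| = 26.6, so P = (12.24, 23.62). M is determined by |PM| = 32.9 and |MZ| = 63.5 together: it lies at the intersection of circle(P, 32.9) and circle(Z, 63.5). With |PZ| = 58.44, the foot of the radical line on PZ is 3.984 from P and the perpendicular offset is √(32.9² − 3.984²) = 32.66. Taking the left-of-PZ solution: M = (29.08, 51.88).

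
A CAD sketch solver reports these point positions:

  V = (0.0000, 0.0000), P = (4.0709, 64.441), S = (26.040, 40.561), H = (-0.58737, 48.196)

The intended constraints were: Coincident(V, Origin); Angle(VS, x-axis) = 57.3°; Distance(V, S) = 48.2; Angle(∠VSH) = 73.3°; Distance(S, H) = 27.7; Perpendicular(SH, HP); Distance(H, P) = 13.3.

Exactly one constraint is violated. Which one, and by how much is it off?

Distance(H, P) = 13.3 — off by 3.60.

V = (0.00, 0.00) ✓; VS at 57.30° ✓; |VS| = 48.20 ✓; ∠VSH = 73.30° ✓; |SH| = 27.70 ✓; ∠(SH, HP) = 90.00° ✓; |HP| = 16.90 ✗.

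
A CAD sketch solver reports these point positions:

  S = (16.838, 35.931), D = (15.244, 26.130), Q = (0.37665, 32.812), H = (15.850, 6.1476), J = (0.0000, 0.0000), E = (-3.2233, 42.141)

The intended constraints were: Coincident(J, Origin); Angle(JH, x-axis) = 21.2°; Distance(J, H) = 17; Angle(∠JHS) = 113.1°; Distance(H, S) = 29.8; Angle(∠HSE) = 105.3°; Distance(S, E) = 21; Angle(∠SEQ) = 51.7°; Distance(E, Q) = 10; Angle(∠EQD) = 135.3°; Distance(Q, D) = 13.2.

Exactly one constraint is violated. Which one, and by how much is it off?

Distance(Q, D) = 13.2 — off by 3.10.

J = (0.00, 0.00) ✓; JH at 21.20° ✓; |JH| = 17.00 ✓; ∠JHS = 113.1° ✓; |HS| = 29.80 ✓; ∠HSE = 105.3° ✓; |SE| = 21.00 ✓; ∠SEQ = 51.70° ✓; |EQ| = 9.999 ✓; ∠EQD = 135.3° ✓; |QD| = 16.30 ✗.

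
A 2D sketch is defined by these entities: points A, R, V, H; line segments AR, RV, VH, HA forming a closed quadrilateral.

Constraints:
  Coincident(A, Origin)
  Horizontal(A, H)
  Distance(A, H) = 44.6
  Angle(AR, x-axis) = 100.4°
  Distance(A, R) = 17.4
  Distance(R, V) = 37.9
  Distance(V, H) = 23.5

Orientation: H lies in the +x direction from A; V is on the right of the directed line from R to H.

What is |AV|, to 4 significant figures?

25.39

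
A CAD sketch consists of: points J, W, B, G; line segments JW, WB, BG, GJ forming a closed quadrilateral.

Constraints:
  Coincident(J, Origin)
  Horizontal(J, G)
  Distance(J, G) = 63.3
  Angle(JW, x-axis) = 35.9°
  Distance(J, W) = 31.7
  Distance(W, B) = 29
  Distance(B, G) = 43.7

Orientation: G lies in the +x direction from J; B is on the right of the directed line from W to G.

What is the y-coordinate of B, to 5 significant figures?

-9.9915

J is at the origin; J and G share the same y with |JG| = 63.3 and G in +x, so G = (63.3, 0). JW runs at 35.9° with |JW| = 31.7, so W = (25.678, 18.588). B is determined by |WB| = 29.0 and |BG| = 43.7 together: it lies at the intersection of circle(W, 29.0) and circle(G, 43.7). With |WG| = 41.963, the foot of the radical line on WG is 8.2479 from W and the perpendicular offset is √(29.0² − 8.2479²) = 27.802. Taking the right-of-WG solution: B = (20.758, -9.9915).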